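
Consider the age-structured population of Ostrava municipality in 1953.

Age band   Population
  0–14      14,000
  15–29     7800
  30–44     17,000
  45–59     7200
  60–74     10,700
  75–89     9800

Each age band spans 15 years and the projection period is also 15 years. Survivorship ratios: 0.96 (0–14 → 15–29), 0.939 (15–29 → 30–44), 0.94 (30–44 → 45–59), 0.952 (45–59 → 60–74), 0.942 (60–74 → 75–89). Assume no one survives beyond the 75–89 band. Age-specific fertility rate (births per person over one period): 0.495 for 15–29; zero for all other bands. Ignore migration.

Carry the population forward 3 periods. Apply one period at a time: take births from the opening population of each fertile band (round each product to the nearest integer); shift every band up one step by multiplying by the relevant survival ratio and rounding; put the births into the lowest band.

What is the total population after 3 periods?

Numbering the bands 1..6 from youngest to oldest:
Period 1.
Births: 7800 × 0.495 = 3861
Band 2: 14000 × 0.96 = 13440
Band 3: 7800 × 0.939 = 7324
Band 4: 17000 × 0.94 = 15980
Band 5: 7200 × 0.952 = 6854
Band 6: 10700 × 0.942 = 10079
End of period: [3861, 13440, 7324, 15980, 6854, 10079]
Period 2.
Births: 13440 × 0.495 = 6653
Band 2: 3861 × 0.96 = 3707
Band 3: 13440 × 0.939 = 12620
Band 4: 7324 × 0.94 = 6885
Band 5: 15980 × 0.952 = 15213
Band 6: 6854 × 0.942 = 6456
End of period: [6653, 3707, 12620, 6885, 15213, 6456]
Period 3.
Births: 3707 × 0.495 = 1835
Band 2: 6653 × 0.96 = 6387
Band 3: 3707 × 0.939 = 3481
Band 4: 12620 × 0.94 = 11863
Band 5: 6885 × 0.952 = 6555
Band 6: 15213 × 0.942 = 14331
End of period: [1835, 6387, 3481, 11863, 6555, 14331]
Total after period 3: 1835 + 6387 + 3481 + 11863 + 6555 + 14331 = 44452

44452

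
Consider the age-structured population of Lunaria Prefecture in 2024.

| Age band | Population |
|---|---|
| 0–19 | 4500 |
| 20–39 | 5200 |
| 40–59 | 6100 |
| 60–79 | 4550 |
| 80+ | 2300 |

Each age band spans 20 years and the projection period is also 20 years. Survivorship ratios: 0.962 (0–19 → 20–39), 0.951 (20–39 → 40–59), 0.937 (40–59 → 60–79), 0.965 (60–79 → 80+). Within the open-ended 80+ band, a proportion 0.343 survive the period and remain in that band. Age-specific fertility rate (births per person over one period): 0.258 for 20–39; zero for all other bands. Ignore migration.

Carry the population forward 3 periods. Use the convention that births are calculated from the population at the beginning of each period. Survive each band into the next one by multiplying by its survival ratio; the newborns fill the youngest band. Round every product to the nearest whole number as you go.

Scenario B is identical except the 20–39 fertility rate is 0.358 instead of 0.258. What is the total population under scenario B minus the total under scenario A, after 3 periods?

1199

After projecting period 1:
Births: 5200 × 0.258 = 1342
20–39: 4500 × 0.962 = 4329
40–59: 5200 × 0.951 = 4945
60–79: 6100 × 0.937 = 5716
80+: 4550 × 0.965 + 2300 × 0.343 = 4391 + 789 = 5180
Population now: 0–19=1342, 20–39=4329, 40–59=4945, 60–79=5716, 80+=5180
After projecting period 2:
Births: 4329 × 0.258 = 1117
20–39: 1342 × 0.962 = 1291
40–59: 4329 × 0.951 = 4117
60–79: 4945 × 0.937 = 4633
80+: 5716 × 0.965 + 5180 × 0.343 = 5516 + 1777 = 7293
Population now: 0–19=1117, 20–39=1291, 40–59=4117, 60–79=4633, 80+=7293
After projecting period 3:
Births: 1291 × 0.258 = 333
20–39: 1117 × 0.962 = 1075
40–59: 1291 × 0.951 = 1228
60–79: 4117 × 0.937 = 3858
80+: 4633 × 0.965 + 7293 × 0.343 = 4471 + 2501 = 6972
Population now: 0–19=333, 20–39=1075, 40–59=1228, 60–79=3858, 80+=6972
Scenario A total after 3 periods: 13466
Scenario B projection —
After projecting period 1:
Births: 5200 × 0.358 = 1862
20–39: 4500 × 0.962 = 4329
40–59: 5200 × 0.951 = 4945
60–79: 6100 × 0.937 = 5716
80+: 4550 × 0.965 + 2300 × 0.343 = 4391 + 789 = 5180
Population now: 0–19=1862, 20–39=4329, 40–59=4945, 60–79=5716, 80+=5180
After projecting period 2:
Births: 4329 × 0.358 = 1550
20–39: 1862 × 0.962 = 1791
40–59: 4329 × 0.951 = 4117
60–79: 4945 × 0.937 = 4633
80+: 5716 × 0.965 + 5180 × 0.343 = 5516 + 1777 = 7293
Population now: 0–19=1550, 20–39=1791, 40–59=4117, 60–79=4633, 80+=7293
After projecting period 3:
Births: 1791 × 0.358 = 641
20–39: 1550 × 0.962 = 1491
40–59: 1791 × 0.951 = 1703
60–79: 4117 × 0.937 = 3858
80+: 4633 × 0.965 + 7293 × 0.343 = 4471 + 2501 = 6972
Population now: 0–19=641, 20–39=1491, 40–59=1703, 60–79=3858, 80+=6972
Scenario B total after 3 periods: 14665
Difference B − A = 14665 − 13466 = 1199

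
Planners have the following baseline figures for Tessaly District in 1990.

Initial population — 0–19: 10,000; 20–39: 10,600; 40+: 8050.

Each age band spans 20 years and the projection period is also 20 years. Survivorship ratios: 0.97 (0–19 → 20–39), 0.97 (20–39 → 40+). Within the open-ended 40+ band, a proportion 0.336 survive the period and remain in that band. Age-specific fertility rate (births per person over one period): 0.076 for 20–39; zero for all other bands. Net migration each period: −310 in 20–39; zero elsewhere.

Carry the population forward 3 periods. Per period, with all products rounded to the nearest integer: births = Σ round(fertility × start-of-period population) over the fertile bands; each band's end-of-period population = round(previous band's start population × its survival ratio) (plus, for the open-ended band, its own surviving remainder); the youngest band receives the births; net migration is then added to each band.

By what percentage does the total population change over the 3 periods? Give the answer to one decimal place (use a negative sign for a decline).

-81.1

Call the groups 1 to 3, youngest first.
Period 1:
Births: 10600 × 0.076 = 806
Group 2: 10000 × 0.97 = 9700
Group 3: 10600 × 0.97 + 8050 × 0.336 = 10282 + 2705 = 12987
Net migration: Group 2 − 310 → 9390
→ [806, 9390, 12987]
Period 2:
Births: 9390 × 0.076 = 714
Group 2: 806 × 0.97 = 782
Group 3: 9390 × 0.97 + 12987 × 0.336 = 9108 + 4364 = 13472
Net migration: Group 2 − 310 → 472
→ [714, 472, 13472]
Period 3:
Births: 472 × 0.076 = 36
Group 2: 714 × 0.97 = 693
Group 3: 472 × 0.97 + 13472 × 0.336 = 458 + 4527 = 4985
Net migration: Group 2 − 310 → 383
→ [36, 383, 4985]
Total: 28650 → 5404; change = -23246; percentage change = -81.1%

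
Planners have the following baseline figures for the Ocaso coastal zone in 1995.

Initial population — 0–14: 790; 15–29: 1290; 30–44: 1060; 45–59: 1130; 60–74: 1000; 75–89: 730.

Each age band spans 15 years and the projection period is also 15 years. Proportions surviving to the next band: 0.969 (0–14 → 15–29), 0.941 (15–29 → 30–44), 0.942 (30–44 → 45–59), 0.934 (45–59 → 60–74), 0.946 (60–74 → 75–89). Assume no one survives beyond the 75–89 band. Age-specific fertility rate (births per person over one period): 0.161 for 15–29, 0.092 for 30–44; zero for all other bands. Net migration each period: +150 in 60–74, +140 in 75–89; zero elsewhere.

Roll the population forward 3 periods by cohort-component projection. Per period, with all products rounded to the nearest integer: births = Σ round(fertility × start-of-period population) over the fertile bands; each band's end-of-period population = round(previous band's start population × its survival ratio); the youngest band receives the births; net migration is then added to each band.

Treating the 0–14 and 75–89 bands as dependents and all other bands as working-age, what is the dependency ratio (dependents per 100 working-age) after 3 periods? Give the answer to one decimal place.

53.2

(Bands numbered youngest = 1 to oldest = 6.)
Period 1:
Births: 1290 × 0.161 = 208 ; 1060 × 0.092 = 98 — total 306
Band 2: 790 × 0.969 = 766
Band 3: 1290 × 0.941 = 1214
Band 4: 1060 × 0.942 = 999
Band 5: 1130 × 0.934 = 1055
Band 6: 1000 × 0.946 = 946
Net migration: Band 5 + 150 → 1205; Band 6 + 140 → 1086
Population now: 0–14=306, 15–29=766, 30–44=1214, 45–59=999, 60–74=1205, 75–89=1086
Period 2:
Births: 766 × 0.161 = 123 ; 1214 × 0.092 = 112 — total 235
Band 2: 306 × 0.969 = 297
Band 3: 766 × 0.941 = 721
Band 4: 1214 × 0.942 = 1144
Band 5: 999 × 0.934 = 933
Band 6: 1205 × 0.946 = 1140
Net migration: Band 5 + 150 → 1083; Band 6 + 140 → 1280
Population now: 0–14=235, 15–29=297, 30–44=721, 45–59=1144, 60–74=1083, 75–89=1280
Period 3:
Births: 297 × 0.161 = 48 ; 721 × 0.092 = 66 — total 114
Band 2: 235 × 0.969 = 228
Band 3: 297 × 0.941 = 279
Band 4: 721 × 0.942 = 679
Band 5: 1144 × 0.934 = 1068
Band 6: 1083 × 0.946 = 1025
Net migration: Band 5 + 150 → 1218; Band 6 + 140 → 1165
Population now: 0–14=114, 15–29=228, 30–44=279, 45–59=679, 60–74=1218, 75–89=1165
Dependents (band 0–14 + band 75–89) = 114 + 1165 = 1279; working-age = 2404; ratio = 1279/2404 × 100 = 53.2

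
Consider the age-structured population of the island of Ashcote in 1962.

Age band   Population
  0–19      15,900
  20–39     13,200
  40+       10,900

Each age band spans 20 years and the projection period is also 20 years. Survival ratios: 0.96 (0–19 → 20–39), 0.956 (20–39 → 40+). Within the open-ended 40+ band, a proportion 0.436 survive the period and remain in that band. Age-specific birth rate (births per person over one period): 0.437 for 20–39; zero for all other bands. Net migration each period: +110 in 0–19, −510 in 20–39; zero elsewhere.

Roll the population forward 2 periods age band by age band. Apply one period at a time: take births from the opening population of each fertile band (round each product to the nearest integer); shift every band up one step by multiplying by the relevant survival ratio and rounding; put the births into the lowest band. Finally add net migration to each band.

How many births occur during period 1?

5768

Numbering the bands 1..3 from youngest to oldest:
After projecting period 1:
Births: 13200 × 0.437 = 5768
Band 2: 15900 × 0.96 = 15264
Band 3: 13200 × 0.956 + 10900 × 0.436 = 12619 + 4752 = 17371
Net migration: Band 1 + 110 → 5878; Band 2 − 510 → 14754
Giving 5878 / 14754 / 17371.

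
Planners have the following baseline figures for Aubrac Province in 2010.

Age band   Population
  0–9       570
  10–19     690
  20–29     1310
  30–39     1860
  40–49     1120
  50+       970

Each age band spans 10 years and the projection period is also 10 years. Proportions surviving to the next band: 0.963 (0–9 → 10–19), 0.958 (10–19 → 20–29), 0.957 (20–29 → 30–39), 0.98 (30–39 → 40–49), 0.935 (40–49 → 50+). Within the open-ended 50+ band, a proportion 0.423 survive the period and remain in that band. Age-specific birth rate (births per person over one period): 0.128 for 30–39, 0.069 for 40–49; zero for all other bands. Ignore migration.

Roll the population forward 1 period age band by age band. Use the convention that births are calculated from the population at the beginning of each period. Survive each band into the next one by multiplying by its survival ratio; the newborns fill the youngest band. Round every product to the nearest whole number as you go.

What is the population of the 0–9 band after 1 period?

Period 1:
Births: 1860 * 0.128 = 238 ; 1120 * 0.069 = 77 → total 315
10–19: 570 * 0.963 = 549
20–29: 690 * 0.958 = 661
30–39: 1310 * 0.957 = 1254
40–49: 1860 * 0.98 = 1823
50+: 1120 * 0.935 + 970 * 0.423 = 1047 + 410 = 1457
Giving 315 / 549 / 661 / 1254 / 1823 / 1457.

315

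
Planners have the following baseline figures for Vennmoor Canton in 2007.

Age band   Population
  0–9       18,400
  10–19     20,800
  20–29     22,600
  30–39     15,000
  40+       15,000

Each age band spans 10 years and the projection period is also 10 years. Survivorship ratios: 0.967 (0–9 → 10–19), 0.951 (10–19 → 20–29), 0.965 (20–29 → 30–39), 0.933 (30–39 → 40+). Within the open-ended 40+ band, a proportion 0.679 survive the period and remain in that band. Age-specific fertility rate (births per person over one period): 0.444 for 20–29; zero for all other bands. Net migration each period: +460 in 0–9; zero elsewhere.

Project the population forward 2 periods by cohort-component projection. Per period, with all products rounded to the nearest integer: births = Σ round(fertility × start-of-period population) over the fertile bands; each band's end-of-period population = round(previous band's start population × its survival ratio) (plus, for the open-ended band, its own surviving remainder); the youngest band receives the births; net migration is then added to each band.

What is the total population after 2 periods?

[period 1]
Births: 22600 * 0.444 = 10034
10–19: 18400 * 0.967 = 17793
20–29: 20800 * 0.951 = 19781
30–39: 22600 * 0.965 = 21809
40+: 15000 * 0.933 + 15000 * 0.679 = 13995 + 10185 = 24180
Net migration: 0–9 + 460 → 10494
End of period: [10494, 17793, 19781, 21809, 24180]
[period 2]
Births: 19781 * 0.444 = 8783
10–19: 10494 * 0.967 = 10148
20–29: 17793 * 0.951 = 16921
30–39: 19781 * 0.965 = 19089
40+: 21809 * 0.933 + 24180 * 0.679 = 20348 + 16418 = 36766
Net migration: 0–9 + 460 → 9243
End of period: [9243, 10148, 16921, 19089, 36766]
Total after period 2: 9243 + 10148 + 16921 + 19089 + 36766 = 92167

92167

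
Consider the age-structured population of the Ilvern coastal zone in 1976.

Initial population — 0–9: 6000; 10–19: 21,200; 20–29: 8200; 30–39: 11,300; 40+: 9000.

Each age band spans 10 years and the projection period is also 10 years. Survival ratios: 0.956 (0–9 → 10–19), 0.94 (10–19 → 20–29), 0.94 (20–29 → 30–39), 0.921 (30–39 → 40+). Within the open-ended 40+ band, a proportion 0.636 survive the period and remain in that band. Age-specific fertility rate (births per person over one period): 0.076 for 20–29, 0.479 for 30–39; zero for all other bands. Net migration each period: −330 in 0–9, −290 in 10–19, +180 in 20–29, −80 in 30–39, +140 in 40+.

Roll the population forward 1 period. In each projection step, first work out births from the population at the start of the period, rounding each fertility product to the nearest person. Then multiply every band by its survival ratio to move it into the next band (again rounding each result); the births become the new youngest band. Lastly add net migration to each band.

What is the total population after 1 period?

55159

Period 1.
Births: 8200 * 0.076 = 623 ; 11300 * 0.479 = 5413 → 6036
10–19: 6000 * 0.956 = 5736
20–29: 21200 * 0.94 = 19928
30–39: 8200 * 0.94 = 7708
40+: 11300 * 0.921 + 9000 * 0.636 = 10407 + 5724 = 16131
Net migration: 0–9 − 330 → 5706; 10–19 − 290 → 5446; 20–29 + 180 → 20108; 30–39 − 80 → 7628; 40+ + 140 → 16271
Giving 5706 / 5446 / 20108 / 7628 / 16271.
Total after period 1: 5706 + 5446 + 20108 + 7628 + 16271 = 55159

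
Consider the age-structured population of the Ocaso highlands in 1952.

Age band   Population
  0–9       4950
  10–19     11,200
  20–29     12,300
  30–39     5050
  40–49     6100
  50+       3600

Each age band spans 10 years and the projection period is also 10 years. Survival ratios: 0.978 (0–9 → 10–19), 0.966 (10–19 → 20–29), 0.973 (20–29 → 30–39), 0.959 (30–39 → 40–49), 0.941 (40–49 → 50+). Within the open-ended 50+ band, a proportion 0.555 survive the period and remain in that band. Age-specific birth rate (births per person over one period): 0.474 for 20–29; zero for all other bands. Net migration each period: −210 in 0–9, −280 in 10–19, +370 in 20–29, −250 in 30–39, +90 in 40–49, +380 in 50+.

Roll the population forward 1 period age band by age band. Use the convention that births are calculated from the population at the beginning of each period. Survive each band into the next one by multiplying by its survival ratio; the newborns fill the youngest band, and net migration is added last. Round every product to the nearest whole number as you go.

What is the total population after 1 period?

— Period 1 —
Births: 12300 × 0.474 = 5830
10–19: 4950 × 0.978 = 4841
20–29: 11200 × 0.966 = 10819
30–39: 12300 × 0.973 = 11968
40–49: 5050 × 0.959 = 4843
50+: 6100 × 0.941 + 3600 × 0.555 = 5740 + 1998 = 7738
Net migration: 0–9 − 210 → 5620; 10–19 − 280 → 4561; 20–29 + 370 → 11189; 30–39 − 250 → 11718; 40–49 + 90 → 4933; 50+ + 380 → 8118
Population now: 0–9=5620, 10–19=4561, 20–29=11189, 30–39=11718, 40–49=4933, 50+=8118
Total after period 1: 5620 + 4561 + 11189 + 11718 + 4933 + 8118 = 46139

46139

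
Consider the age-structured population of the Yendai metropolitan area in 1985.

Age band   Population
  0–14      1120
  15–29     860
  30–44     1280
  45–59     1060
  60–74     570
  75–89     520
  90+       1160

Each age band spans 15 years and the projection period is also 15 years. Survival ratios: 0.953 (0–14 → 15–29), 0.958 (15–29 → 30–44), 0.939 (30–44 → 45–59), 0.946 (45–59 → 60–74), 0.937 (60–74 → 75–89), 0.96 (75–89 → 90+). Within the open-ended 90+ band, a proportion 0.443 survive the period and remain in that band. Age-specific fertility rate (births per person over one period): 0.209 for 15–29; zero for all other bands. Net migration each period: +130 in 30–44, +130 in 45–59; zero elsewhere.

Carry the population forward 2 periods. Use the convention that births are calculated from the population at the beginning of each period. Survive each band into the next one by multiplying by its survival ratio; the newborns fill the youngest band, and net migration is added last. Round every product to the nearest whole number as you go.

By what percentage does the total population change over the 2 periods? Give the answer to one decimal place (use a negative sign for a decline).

Period 1:
Births: 860 × 0.209 = 180
15–29: 1120 × 0.953 = 1067
30–44: 860 × 0.958 = 824
45–59: 1280 × 0.939 = 1202
60–74: 1060 × 0.946 = 1003
75–89: 570 × 0.937 = 534
90+: 520 × 0.96 + 1160 × 0.443 = 499 + 514 = 1013
Net migration: 30–44 + 130 → 954; 45–59 + 130 → 1332
Population now: 0–14=180, 15–29=1067, 30–44=954, 45–59=1332, 60–74=1003, 75–89=534, 90+=1013
Period 2:
Births: 1067 × 0.209 = 223
15–29: 180 × 0.953 = 172
30–44: 1067 × 0.958 = 1022
45–59: 954 × 0.939 = 896
60–74: 1332 × 0.946 = 1260
75–89: 1003 × 0.937 = 940
90+: 534 × 0.96 + 1013 × 0.443 = 513 + 449 = 962
Net migration: 30–44 + 130 → 1152; 45–59 + 130 → 1026
Population now: 0–14=223, 15–29=172, 30–44=1152, 45–59=1026, 60–74=1260, 75–89=940, 90+=962
Total: 6570 → 5735; change = -835; percentage change = -12.7%

-12.7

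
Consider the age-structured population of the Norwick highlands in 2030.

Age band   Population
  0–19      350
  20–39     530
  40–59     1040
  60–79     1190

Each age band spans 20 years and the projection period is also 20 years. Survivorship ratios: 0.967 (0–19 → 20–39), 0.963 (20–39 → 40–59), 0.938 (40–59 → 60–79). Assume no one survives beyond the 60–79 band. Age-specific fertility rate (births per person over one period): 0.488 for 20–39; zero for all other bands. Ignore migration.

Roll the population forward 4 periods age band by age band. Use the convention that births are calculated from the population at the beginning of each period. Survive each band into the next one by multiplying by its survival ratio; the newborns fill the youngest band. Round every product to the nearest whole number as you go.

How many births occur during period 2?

165

Call the bands 1 to 4, youngest first.
Period 1.
Births: 530 × 0.488 = 259
Band 2: 350 × 0.967 = 338
Band 3: 530 × 0.963 = 510
Band 4: 1040 × 0.938 = 976
End of period: [259, 338, 510, 976]
Period 2.
Births: 338 × 0.488 = 165
Band 2: 259 × 0.967 = 250
Band 3: 338 × 0.963 = 325
Band 4: 510 × 0.938 = 478
End of period: [165, 250, 325, 478]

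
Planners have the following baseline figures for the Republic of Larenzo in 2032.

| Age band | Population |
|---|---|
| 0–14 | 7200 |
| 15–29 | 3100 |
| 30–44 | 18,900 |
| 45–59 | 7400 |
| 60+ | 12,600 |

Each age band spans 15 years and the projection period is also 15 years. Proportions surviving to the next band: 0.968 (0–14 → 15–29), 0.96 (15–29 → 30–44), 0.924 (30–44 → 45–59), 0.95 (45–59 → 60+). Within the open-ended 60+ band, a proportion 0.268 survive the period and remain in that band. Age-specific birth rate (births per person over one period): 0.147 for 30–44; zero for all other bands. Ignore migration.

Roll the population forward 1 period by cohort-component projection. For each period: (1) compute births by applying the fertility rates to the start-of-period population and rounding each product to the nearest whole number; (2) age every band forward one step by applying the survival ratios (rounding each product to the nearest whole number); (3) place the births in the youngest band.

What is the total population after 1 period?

40595

Let group 1 be 0–14 through group 5 = 60+.
Period 1.
Births: 18900 × 0.147 = 2778
Group 2: 7200 × 0.968 = 6970
Group 3: 3100 × 0.96 = 2976
Group 4: 18900 × 0.924 = 17464
Group 5: 7400 × 0.95 + 12600 × 0.268 = 7030 + 3377 = 10407
Giving 2778 / 6970 / 2976 / 17464 / 10407.
Total after period 1: 2778 + 6970 + 2976 + 17464 + 10407 = 40595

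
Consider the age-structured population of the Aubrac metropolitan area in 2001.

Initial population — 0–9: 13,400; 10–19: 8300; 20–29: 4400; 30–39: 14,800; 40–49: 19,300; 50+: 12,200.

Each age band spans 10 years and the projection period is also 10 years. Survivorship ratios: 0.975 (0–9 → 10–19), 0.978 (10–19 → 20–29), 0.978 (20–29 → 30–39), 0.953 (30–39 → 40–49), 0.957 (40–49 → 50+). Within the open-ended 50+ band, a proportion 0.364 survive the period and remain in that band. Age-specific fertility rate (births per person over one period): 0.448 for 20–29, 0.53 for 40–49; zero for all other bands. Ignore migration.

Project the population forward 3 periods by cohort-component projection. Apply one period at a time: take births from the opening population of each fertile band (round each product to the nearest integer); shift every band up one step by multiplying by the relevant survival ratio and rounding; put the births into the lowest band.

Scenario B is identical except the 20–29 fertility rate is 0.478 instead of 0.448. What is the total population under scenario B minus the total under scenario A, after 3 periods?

747

Period 1:
Births: 4400 × 0.448 = 1971  |  19300 × 0.53 = 10229 ⇒ total 12200
10–19: 13400 × 0.975 = 13065
20–29: 8300 × 0.978 = 8117
30–39: 4400 × 0.978 = 4303
40–49: 14800 × 0.953 = 14104
50+: 19300 × 0.957 + 12200 × 0.364 = 18470 + 4441 = 22911
Giving 12200 / 13065 / 8117 / 4303 / 14104 / 22911.
Period 2:
Births: 8117 × 0.448 = 3636  |  14104 × 0.53 = 7475 ⇒ total 11111
10–19: 12200 × 0.975 = 11895
20–29: 13065 × 0.978 = 12778
30–39: 8117 × 0.978 = 7938
40–49: 4303 × 0.953 = 4101
50+: 14104 × 0.957 + 22911 × 0.364 = 13498 + 8340 = 21838
Giving 11111 / 11895 / 12778 / 7938 / 4101 / 21838.
Period 3:
Births: 12778 × 0.448 = 5725  |  4101 × 0.53 = 2174 ⇒ total 7899
10–19: 11111 × 0.975 = 10833
20–29: 11895 × 0.978 = 11633
30–39: 12778 × 0.978 = 12497
40–49: 7938 × 0.953 = 7565
50+: 4101 × 0.957 + 21838 × 0.364 = 3925 + 7949 = 11874
Giving 7899 / 10833 / 11633 / 12497 / 7565 / 11874.
Scenario A total after 3 periods: 62301
Scenario B projection —
Period 1:
Births: 4400 × 0.478 = 2103  |  19300 × 0.53 = 10229 ⇒ total 12332
10–19: 13400 × 0.975 = 13065
20–29: 8300 × 0.978 = 8117
30–39: 4400 × 0.978 = 4303
40–49: 14800 × 0.953 = 14104
50+: 19300 × 0.957 + 12200 × 0.364 = 18470 + 4441 = 22911
Giving 12332 / 13065 / 8117 / 4303 / 14104 / 22911.
Period 2:
Births: 8117 × 0.478 = 3880  |  14104 × 0.53 = 7475 ⇒ total 11355
10–19: 12332 × 0.975 = 12024
20–29: 13065 × 0.978 = 12778
30–39: 8117 × 0.978 = 7938
40–49: 4303 × 0.953 = 4101
50+: 14104 × 0.957 + 22911 × 0.364 = 13498 + 8340 = 21838
Giving 11355 / 12024 / 12778 / 7938 / 4101 / 21838.
Period 3:
Births: 12778 × 0.478 = 6108  |  4101 × 0.53 = 2174 ⇒ total 8282
10–19: 11355 × 0.975 = 11071
20–29: 12024 × 0.978 = 11759
30–39: 12778 × 0.978 = 12497
40–49: 7938 × 0.953 = 7565
50+: 4101 × 0.957 + 21838 × 0.364 = 3925 + 7949 = 11874
Giving 8282 / 11071 / 11759 / 12497 / 7565 / 11874.
Scenario B total after 3 periods: 63048
Difference B − A = 63048 − 62301 = 747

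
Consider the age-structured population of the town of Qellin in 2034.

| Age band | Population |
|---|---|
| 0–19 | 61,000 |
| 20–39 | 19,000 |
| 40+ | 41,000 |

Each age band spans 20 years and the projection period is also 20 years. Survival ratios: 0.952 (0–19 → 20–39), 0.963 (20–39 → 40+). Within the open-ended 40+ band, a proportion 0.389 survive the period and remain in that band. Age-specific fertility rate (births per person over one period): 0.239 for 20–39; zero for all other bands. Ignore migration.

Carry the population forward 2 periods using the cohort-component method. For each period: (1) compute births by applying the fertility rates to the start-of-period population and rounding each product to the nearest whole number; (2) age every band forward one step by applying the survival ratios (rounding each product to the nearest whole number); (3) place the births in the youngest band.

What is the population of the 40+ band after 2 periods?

Period 1.
Births: 19000 * 0.239 = 4541
20–39: 61000 * 0.952 = 58072
40+: 19000 * 0.963 + 41000 * 0.389 = 18297 + 15949 = 34246
End of period: [4541, 58072, 34246]
Period 2.
Births: 58072 * 0.239 = 13879
20–39: 4541 * 0.952 = 4323
40+: 58072 * 0.963 + 34246 * 0.389 = 55923 + 13322 = 69245
End of period: [13879, 4323, 69245]

69245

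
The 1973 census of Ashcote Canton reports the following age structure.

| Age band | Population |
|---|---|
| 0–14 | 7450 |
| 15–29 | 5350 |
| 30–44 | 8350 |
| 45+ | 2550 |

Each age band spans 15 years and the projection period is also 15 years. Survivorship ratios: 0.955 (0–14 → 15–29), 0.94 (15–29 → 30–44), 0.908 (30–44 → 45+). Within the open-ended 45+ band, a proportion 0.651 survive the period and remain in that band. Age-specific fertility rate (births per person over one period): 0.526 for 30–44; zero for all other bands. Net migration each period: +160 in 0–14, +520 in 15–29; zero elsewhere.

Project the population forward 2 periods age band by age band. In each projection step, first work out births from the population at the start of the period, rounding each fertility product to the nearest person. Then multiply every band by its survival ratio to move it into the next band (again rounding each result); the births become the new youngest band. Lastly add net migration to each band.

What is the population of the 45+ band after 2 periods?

Let band 1 be 0–14 through band 4 = 45+.
Period 1:
Births: 8350 * 0.526 = 4392
Band 2: 7450 * 0.955 = 7115
Band 3: 5350 * 0.94 = 5029
Band 4: 8350 * 0.908 + 2550 * 0.651 = 7582 + 1660 = 9242
Net migration: Band 1 + 160 → 4552; Band 2 + 520 → 7635
End of period: [4552, 7635, 5029, 9242]
Period 2:
Births: 5029 * 0.526 = 2645
Band 2: 4552 * 0.955 = 4347
Band 3: 7635 * 0.94 = 7177
Band 4: 5029 * 0.908 + 9242 * 0.651 = 4566 + 6017 = 10583
Net migration: Band 1 + 160 → 2805; Band 2 + 520 → 4867
End of period: [2805, 4867, 7177, 10583]

10583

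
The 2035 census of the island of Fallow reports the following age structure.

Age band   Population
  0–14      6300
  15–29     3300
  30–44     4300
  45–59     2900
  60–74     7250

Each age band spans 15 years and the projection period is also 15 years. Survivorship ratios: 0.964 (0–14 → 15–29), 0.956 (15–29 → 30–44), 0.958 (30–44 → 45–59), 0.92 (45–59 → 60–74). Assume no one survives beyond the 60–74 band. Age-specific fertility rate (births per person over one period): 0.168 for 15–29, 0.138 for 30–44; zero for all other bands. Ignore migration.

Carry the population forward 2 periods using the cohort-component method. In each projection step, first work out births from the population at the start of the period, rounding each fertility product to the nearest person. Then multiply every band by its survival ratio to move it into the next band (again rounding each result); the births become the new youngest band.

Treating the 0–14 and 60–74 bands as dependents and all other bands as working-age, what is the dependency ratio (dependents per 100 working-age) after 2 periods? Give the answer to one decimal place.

Period 1:
Births: 3300 × 0.168 = 554 ; 4300 × 0.138 = 593 → total 1147
15–29: 6300 × 0.964 = 6073
30–44: 3300 × 0.956 = 3155
45–59: 4300 × 0.958 = 4119
60–74: 2900 × 0.92 = 2668
End of period: [1147, 6073, 3155, 4119, 2668]
Period 2:
Births: 6073 × 0.168 = 1020 ; 3155 × 0.138 = 435 → total 1455
15–29: 1147 × 0.964 = 1106
30–44: 6073 × 0.956 = 5806
45–59: 3155 × 0.958 = 3022
60–74: 4119 × 0.92 = 3789
End of period: [1455, 1106, 5806, 3022, 3789]
Dependents (band 0–14 + band 60–74) = 1455 + 3789 = 5244; working-age = 9934; ratio = 5244/9934 × 100 = 52.8

52.8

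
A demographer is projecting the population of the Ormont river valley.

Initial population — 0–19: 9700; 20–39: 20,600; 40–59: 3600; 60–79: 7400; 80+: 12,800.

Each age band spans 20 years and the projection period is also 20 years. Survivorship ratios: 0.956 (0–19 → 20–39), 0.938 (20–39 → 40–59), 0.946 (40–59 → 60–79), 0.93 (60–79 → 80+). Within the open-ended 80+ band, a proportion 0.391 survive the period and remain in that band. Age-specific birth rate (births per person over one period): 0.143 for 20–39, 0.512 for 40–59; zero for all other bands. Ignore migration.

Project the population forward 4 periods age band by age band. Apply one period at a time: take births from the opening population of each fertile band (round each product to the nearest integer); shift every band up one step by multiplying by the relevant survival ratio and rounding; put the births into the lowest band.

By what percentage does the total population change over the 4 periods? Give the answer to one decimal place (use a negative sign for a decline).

Period 1.
Births: 20600 × 0.143 = 2946, 3600 × 0.512 = 1843 ⇒ total 4789
20–39: 9700 × 0.956 = 9273
40–59: 20600 × 0.938 = 19323
60–79: 3600 × 0.946 = 3406
80+: 7400 × 0.93 + 12800 × 0.391 = 6882 + 5005 = 11887
Giving 4789 / 9273 / 19323 / 3406 / 11887.
Period 2.
Births: 9273 × 0.143 = 1326, 19323 × 0.512 = 9893 ⇒ total 11219
20–39: 4789 × 0.956 = 4578
40–59: 9273 × 0.938 = 8698
60–79: 19323 × 0.946 = 18280
80+: 3406 × 0.93 + 11887 × 0.391 = 3168 + 4648 = 7816
Giving 11219 / 4578 / 8698 / 18280 / 7816.
Period 3.
Births: 4578 × 0.143 = 655, 8698 × 0.512 = 4453 ⇒ total 5108
20–39: 11219 × 0.956 = 10725
40–59: 4578 × 0.938 = 4294
60–79: 8698 × 0.946 = 8228
80+: 18280 × 0.93 + 7816 × 0.391 = 17000 + 3056 = 20056
Giving 5108 / 10725 / 4294 / 8228 / 20056.
Period 4.
Births: 10725 × 0.143 = 1534, 4294 × 0.512 = 2199 ⇒ total 3733
20–39: 5108 × 0.956 = 4883
40–59: 10725 × 0.938 = 10060
60–79: 4294 × 0.946 = 4062
80+: 8228 × 0.93 + 20056 × 0.391 = 7652 + 7842 = 15494
Giving 3733 / 4883 / 10060 / 4062 / 15494.
Total: 54100 → 38232; change = -15868; percentage change = -29.3%

-29.3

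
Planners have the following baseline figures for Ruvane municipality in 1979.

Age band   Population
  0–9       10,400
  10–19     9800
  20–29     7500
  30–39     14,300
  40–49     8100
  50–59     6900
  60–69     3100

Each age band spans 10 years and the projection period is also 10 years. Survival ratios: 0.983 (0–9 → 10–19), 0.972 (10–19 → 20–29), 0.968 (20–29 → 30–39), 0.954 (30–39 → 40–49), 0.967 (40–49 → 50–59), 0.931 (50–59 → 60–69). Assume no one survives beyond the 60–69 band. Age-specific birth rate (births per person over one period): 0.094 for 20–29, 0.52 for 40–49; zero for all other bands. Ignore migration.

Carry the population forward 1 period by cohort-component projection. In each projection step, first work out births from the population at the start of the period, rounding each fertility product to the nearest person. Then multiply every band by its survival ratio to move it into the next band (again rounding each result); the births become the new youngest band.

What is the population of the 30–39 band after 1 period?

7260

— Period 1 —
Births: 7500 × 0.094 = 705, 8100 × 0.52 = 4212 — total 4917
10–19: 10400 × 0.983 = 10223
20–29: 9800 × 0.972 = 9526
30–39: 7500 × 0.968 = 7260
40–49: 14300 × 0.954 = 13642
50–59: 8100 × 0.967 = 7833
60–69: 6900 × 0.931 = 6424
End of period: [4917, 10223, 9526, 7260, 13642, 7833, 6424]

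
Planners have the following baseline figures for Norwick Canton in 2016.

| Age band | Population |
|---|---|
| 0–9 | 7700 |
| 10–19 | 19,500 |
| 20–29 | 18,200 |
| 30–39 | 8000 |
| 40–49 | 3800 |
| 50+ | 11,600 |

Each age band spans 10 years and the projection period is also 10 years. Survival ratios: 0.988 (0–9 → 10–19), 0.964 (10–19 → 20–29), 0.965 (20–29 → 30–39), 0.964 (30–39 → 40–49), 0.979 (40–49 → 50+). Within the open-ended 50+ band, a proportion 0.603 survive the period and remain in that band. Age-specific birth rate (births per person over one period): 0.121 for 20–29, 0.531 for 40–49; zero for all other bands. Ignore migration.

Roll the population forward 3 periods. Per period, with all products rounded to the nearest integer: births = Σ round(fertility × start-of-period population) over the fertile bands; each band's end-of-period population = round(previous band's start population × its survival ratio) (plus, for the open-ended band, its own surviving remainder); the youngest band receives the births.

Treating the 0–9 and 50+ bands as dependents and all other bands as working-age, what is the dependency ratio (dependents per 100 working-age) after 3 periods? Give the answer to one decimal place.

100.1

Numbering the bands 1..6 from youngest to oldest:
[period 1]
Births: 18200 × 0.121 = 2202, 3800 × 0.531 = 2018 — total 4220
Band 2: 7700 × 0.988 = 7608
Band 3: 19500 × 0.964 = 18798
Band 4: 18200 × 0.965 = 17563
Band 5: 8000 × 0.964 = 7712
Band 6: 3800 × 0.979 + 11600 × 0.603 = 3720 + 6995 = 10715
Population now: 0–9=4220, 10–19=7608, 20–29=18798, 30–39=17563, 40–49=7712, 50+=10715
[period 2]
Births: 18798 × 0.121 = 2275, 7712 × 0.531 = 4095 — total 6370
Band 2: 4220 × 0.988 = 4169
Band 3: 7608 × 0.964 = 7334
Band 4: 18798 × 0.965 = 18140
Band 5: 17563 × 0.964 = 16931
Band 6: 7712 × 0.979 + 10715 × 0.603 = 7550 + 6461 = 14011
Population now: 0–9=6370, 10–19=4169, 20–29=7334, 30–39=18140, 40–49=16931, 50+=14011
[period 3]
Births: 7334 × 0.121 = 887, 16931 × 0.531 = 8990 — total 9877
Band 2: 6370 × 0.988 = 6294
Band 3: 4169 × 0.964 = 4019
Band 4: 7334 × 0.965 = 7077
Band 5: 18140 × 0.964 = 17487
Band 6: 16931 × 0.979 + 14011 × 0.603 = 16575 + 8449 = 25024
Population now: 0–9=9877, 10–19=6294, 20–29=4019, 30–39=7077, 40–49=17487, 50+=25024
Dependents (band 0–9 + band 50+) = 9877 + 25024 = 34901; working-age = 34877; ratio = 34901/34877 × 100 = 100.1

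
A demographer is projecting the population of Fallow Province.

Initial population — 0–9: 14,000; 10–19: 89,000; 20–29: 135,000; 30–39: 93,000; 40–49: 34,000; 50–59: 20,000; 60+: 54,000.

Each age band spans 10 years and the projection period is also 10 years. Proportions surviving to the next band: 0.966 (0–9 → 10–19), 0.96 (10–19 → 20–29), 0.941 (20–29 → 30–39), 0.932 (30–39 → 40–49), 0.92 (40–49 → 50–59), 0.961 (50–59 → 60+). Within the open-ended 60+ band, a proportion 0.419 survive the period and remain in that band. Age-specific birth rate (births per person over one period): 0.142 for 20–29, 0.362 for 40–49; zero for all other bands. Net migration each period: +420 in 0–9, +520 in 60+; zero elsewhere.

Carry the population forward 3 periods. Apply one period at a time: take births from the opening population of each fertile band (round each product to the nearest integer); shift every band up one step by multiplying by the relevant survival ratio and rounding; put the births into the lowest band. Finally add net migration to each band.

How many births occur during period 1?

31478

Call the bands 1 to 7, youngest first.
— Period 1 —
Births: 135000 × 0.142 = 19170, 34000 × 0.362 = 12308 — total 31478
Band 2: 14000 × 0.966 = 13524
Band 3: 89000 × 0.96 = 85440
Band 4: 135000 × 0.941 = 127035
Band 5: 93000 × 0.932 = 86676
Band 6: 34000 × 0.92 = 31280
Band 7: 20000 × 0.961 + 54000 × 0.419 = 19220 + 22626 = 41846
Net migration: Band 1 + 420 → 31898; Band 7 + 520 → 42366
Population now: 0–9=31898, 10–19=13524, 20–29=85440, 30–39=127035, 40–49=86676, 50–59=31280, 60+=42366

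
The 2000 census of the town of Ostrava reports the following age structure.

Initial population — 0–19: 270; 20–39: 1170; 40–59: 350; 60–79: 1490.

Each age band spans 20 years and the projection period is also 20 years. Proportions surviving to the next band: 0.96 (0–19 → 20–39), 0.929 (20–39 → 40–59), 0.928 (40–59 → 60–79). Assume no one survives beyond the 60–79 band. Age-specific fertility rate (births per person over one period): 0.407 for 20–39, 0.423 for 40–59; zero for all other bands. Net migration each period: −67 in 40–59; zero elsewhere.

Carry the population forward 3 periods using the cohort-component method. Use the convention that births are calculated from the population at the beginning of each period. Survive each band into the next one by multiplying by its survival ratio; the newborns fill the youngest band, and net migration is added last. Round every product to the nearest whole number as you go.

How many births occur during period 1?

Call the bands 1 to 4, youngest first.
Period 1.
Births: 1170 × 0.407 = 476 ; 350 × 0.423 = 148 → 624
Band 2: 270 × 0.96 = 259
Band 3: 1170 × 0.929 = 1087
Band 4: 350 × 0.928 = 325
Net migration: Band 3 − 67 → 1020
Giving 624 / 259 / 1020 / 325.

624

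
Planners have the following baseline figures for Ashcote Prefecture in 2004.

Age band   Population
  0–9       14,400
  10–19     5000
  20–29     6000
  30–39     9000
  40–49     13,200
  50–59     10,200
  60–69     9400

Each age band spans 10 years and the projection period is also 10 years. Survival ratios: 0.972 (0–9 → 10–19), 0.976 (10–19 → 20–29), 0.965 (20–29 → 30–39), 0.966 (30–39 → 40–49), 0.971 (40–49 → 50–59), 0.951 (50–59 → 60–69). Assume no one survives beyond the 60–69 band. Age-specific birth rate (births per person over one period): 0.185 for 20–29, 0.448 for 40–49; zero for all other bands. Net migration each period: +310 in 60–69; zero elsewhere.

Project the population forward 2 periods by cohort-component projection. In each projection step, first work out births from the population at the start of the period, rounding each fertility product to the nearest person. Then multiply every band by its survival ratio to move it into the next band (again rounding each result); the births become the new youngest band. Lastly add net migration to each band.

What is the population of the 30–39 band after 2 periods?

4709

[period 1]
Births: 6000 × 0.185 = 1110 ; 13200 × 0.448 = 5914 → total 7024
10–19: 14400 × 0.972 = 13997
20–29: 5000 × 0.976 = 4880
30–39: 6000 × 0.965 = 5790
40–49: 9000 × 0.966 = 8694
50–59: 13200 × 0.971 = 12817
60–69: 10200 × 0.951 = 9700
Net migration: 60–69 + 310 → 10010
End of period: [7024, 13997, 4880, 5790, 8694, 12817, 10010]
[period 2]
Births: 4880 × 0.185 = 903 ; 8694 × 0.448 = 3895 → total 4798
10–19: 7024 × 0.972 = 6827
20–29: 13997 × 0.976 = 13661
30–39: 4880 × 0.965 = 4709
40–49: 5790 × 0.966 = 5593
50–59: 8694 × 0.971 = 8442
60–69: 12817 × 0.951 = 12189
Net migration: 60–69 + 310 → 12499
End of period: [4798, 6827, 13661, 4709, 5593, 8442, 12499]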